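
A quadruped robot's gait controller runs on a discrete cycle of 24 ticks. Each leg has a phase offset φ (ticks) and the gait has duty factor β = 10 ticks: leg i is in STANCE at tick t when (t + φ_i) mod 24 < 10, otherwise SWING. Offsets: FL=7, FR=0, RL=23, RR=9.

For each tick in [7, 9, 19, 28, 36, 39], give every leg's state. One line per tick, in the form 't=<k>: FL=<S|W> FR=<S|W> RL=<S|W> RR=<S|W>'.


t=7: phase=(14,7,6,16) vs β=10 → FL=W FR=S RL=S RR=W
t=9: phase=(16,9,8,18) vs β=10 → FL=W FR=S RL=S RR=W
t=19: phase=(2,19,18,4) vs β=10 → FL=S FR=W RL=W RR=S
t=28: phase=(11,4,3,13) vs β=10 → FL=W FR=S RL=S RR=W
t=36: phase=(19,12,11,21) vs β=10 → FL=W FR=W RL=W RR=W
t=39: phase=(22,15,14,0) vs β=10 → FL=W FR=W RL=W RR=S

t=7: FL=W FR=S RL=S RR=W
t=9: FL=W FR=S RL=S RR=W
t=19: FL=S FR=W RL=W RR=S
t=28: FL=W FR=S RL=S RR=W
t=36: FL=W FR=W RL=W RR=W
t=39: FL=W FR=W RL=W RR=S


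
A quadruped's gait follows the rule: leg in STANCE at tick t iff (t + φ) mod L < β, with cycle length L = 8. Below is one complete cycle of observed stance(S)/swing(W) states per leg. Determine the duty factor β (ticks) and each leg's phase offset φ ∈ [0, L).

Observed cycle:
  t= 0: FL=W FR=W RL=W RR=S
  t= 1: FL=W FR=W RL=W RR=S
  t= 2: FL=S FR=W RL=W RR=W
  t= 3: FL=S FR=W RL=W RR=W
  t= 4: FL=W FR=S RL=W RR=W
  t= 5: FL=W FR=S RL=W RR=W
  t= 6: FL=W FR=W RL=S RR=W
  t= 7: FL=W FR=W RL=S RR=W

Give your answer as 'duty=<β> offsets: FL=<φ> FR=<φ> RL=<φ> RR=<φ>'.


duty=2 offsets: FL=6 FR=4 RL=2 RR=0

duty β = stance ticks per leg = 2
FL: stance ticks = 2; W→S at t=2 → φ=6
FR: stance ticks = 2; W→S at t=4 → φ=4
RL: stance ticks = 2; W→S at t=6 → φ=2
RR: stance ticks = 2; W→S at t=0 → φ=0


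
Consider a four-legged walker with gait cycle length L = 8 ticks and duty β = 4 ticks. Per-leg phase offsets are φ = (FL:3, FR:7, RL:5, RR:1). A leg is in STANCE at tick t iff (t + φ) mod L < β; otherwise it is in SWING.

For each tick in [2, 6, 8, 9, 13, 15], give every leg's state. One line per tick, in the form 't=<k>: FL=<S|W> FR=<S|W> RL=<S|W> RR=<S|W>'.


t=2: phase=(5,1,7,3) vs β=4 → FL=W FR=S RL=W RR=S
t=6: phase=(1,5,3,7) vs β=4 → FL=S FR=W RL=S RR=W
t=8: phase=(3,7,5,1) vs β=4 → FL=S FR=W RL=W RR=S
t=9: phase=(4,0,6,2) vs β=4 → FL=W FR=S RL=W RR=S
t=13: phase=(0,4,2,6) vs β=4 → FL=S FR=W RL=S RR=W
t=15: phase=(2,6,4,0) vs β=4 → FL=S FR=W RL=W RR=S

t=2: FL=W FR=S RL=W RR=S
t=6: FL=S FR=W RL=S RR=W
t=8: FL=S FR=W RL=W RR=S
t=9: FL=W FR=S RL=W RR=S
t=13: FL=S FR=W RL=S RR=W
t=15: FL=S FR=W RL=W RR=S


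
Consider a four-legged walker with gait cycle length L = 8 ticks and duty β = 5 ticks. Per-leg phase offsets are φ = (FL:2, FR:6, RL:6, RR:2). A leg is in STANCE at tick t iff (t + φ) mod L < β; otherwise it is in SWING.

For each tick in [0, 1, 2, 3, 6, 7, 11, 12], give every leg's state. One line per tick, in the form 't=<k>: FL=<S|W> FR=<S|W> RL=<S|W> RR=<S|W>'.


t=0: FL=S FR=W RL=W RR=S
t=1: FL=S FR=W RL=W RR=S
t=2: FL=S FR=S RL=S RR=S
t=3: FL=W FR=S RL=S RR=W
t=6: FL=S FR=S RL=S RR=S
t=7: FL=S FR=W RL=W RR=S
t=11: FL=W FR=S RL=S RR=W
t=12: FL=W FR=S RL=S RR=W

t=0: phase=(2,6,6,2) vs β=5 → FL=S FR=W RL=W RR=S
t=1: phase=(3,7,7,3) vs β=5 → FL=S FR=W RL=W RR=S
t=2: phase=(4,0,0,4) vs β=5 → FL=S FR=S RL=S RR=S
t=3: phase=(5,1,1,5) vs β=5 → FL=W FR=S RL=S RR=W
t=6: phase=(0,4,4,0) vs β=5 → FL=S FR=S RL=S RR=S
t=7: phase=(1,5,5,1) vs β=5 → FL=S FR=W RL=W RR=S
t=11: phase=(5,1,1,5) vs β=5 → FL=W FR=S RL=S RR=W
t=12: phase=(6,2,2,6) vs β=5 → FL=W FR=S RL=S RR=W


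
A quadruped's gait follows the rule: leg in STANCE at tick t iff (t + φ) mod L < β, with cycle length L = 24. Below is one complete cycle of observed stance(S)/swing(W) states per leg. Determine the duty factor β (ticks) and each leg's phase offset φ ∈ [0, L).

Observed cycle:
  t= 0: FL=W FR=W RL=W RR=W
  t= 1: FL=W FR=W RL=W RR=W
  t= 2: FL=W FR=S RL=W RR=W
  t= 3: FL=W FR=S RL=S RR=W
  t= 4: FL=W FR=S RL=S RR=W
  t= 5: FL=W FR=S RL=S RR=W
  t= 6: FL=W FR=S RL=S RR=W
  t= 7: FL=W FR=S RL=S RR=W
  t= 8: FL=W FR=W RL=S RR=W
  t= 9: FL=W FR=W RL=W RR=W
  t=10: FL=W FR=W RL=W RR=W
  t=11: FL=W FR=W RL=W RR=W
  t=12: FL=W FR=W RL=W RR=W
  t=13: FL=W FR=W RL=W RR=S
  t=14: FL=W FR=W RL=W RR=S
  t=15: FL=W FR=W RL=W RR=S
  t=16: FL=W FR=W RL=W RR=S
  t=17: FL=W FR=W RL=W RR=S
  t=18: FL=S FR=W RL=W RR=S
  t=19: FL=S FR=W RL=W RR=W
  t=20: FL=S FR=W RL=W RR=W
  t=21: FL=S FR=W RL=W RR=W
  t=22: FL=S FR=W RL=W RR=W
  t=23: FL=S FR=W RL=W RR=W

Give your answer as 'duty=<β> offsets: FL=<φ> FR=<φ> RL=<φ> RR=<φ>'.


duty=6 offsets: FL=6 FR=22 RL=21 RR=11

duty β = stance ticks per leg = 6
FL: stance ticks = 6; W→S at t=18 → φ=6
FR: stance ticks = 6; W→S at t=2 → φ=22
RL: stance ticks = 6; W→S at t=3 → φ=21
RR: stance ticks = 6; W→S at t=13 → φ=11


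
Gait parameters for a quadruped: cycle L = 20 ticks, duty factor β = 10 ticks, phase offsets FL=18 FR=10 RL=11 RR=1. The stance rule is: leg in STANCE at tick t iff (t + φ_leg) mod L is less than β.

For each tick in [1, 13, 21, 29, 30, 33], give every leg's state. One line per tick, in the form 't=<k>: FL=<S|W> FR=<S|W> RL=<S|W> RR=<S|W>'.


t=1: phase=(19,11,12,2) vs β=10 → FL=W FR=W RL=W RR=S
t=13: phase=(11,3,4,14) vs β=10 → FL=W FR=S RL=S RR=W
t=21: phase=(19,11,12,2) vs β=10 → FL=W FR=W RL=W RR=S
t=29: phase=(7,19,0,10) vs β=10 → FL=S FR=W RL=S RR=W
t=30: phase=(8,0,1,11) vs β=10 → FL=S FR=S RL=S RR=W
t=33: phase=(11,3,4,14) vs β=10 → FL=W FR=S RL=S RR=W

t=1: FL=W FR=W RL=W RR=S
t=13: FL=W FR=S RL=S RR=W
t=21: FL=W FR=W RL=W RR=S
t=29: FL=S FR=W RL=S RR=W
t=30: FL=S FR=S RL=S RR=W
t=33: FL=W FR=S RL=S RR=W


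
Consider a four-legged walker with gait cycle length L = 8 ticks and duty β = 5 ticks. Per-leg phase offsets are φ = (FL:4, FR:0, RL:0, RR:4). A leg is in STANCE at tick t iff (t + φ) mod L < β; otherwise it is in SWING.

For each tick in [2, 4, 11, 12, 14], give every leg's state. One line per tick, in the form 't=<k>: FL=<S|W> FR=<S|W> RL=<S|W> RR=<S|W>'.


t=2: phase=(6,2,2,6) vs β=5 → FL=W FR=S RL=S RR=W
t=4: phase=(0,4,4,0) vs β=5 → FL=S FR=S RL=S RR=S
t=11: phase=(7,3,3,7) vs β=5 → FL=W FR=S RL=S RR=W
t=12: phase=(0,4,4,0) vs β=5 → FL=S FR=S RL=S RR=S
t=14: phase=(2,6,6,2) vs β=5 → FL=S FR=W RL=W RR=S

t=2: FL=W FR=S RL=S RR=W
t=4: FL=S FR=S RL=S RR=S
t=11: FL=W FR=S RL=S RR=W
t=12: FL=S FR=S RL=S RR=S
t=14: FL=S FR=W RL=W RR=S


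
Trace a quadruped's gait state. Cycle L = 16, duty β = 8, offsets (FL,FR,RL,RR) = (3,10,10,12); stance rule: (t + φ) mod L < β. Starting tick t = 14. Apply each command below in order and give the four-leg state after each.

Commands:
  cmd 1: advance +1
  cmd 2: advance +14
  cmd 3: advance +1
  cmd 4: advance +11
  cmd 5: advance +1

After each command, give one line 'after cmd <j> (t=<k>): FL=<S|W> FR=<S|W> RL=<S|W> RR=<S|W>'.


after cmd 1 (t=15): FL=S FR=W RL=W RR=W
after cmd 2 (t=29): FL=S FR=S RL=S RR=W
after cmd 3 (t=30): FL=S FR=W RL=W RR=W
after cmd 4 (t=41): FL=W FR=S RL=S RR=S
after cmd 5 (t=42): FL=W FR=S RL=S RR=S

start t=14: FL=S FR=W RL=W RR=W
cmd 1: advance +1 → t=15, phase=(2,9,9,11) → FL=S FR=W RL=W RR=W
cmd 2: advance +14 → t=29, phase=(0,7,7,9) → FL=S FR=S RL=S RR=W
cmd 3: advance +1 → t=30, phase=(1,8,8,10) → FL=S FR=W RL=W RR=W
cmd 4: advance +11 → t=41, phase=(12,3,3,5) → FL=W FR=S RL=S RR=S
cmd 5: advance +1 → t=42, phase=(13,4,4,6) → FL=W FR=S RL=S RR=S


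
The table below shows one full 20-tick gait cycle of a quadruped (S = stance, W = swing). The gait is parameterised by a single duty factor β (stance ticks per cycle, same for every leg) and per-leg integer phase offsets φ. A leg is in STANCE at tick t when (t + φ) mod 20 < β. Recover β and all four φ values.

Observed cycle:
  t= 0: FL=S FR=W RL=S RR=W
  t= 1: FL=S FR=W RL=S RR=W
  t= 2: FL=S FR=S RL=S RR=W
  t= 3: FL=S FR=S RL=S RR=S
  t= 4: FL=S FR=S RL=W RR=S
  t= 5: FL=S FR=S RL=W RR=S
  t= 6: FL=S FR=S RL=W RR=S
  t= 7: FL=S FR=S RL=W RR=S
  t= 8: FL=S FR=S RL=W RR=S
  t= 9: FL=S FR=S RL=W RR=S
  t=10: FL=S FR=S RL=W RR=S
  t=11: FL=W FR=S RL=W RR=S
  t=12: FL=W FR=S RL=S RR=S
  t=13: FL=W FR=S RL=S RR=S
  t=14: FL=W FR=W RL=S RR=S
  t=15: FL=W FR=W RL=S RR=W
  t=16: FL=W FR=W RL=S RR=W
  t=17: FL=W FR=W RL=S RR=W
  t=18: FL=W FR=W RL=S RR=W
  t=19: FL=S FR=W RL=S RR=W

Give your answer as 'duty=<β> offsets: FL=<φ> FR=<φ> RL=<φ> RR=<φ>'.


duty=12 offsets: FL=1 FR=18 RL=8 RR=17

duty β = stance ticks per leg = 12
FL: stance ticks = 12; W→S at t=19 → φ=1
FR: stance ticks = 12; W→S at t=2 → φ=18
RL: stance ticks = 12; W→S at t=12 → φ=8
RR: stance ticks = 12; W→S at t=3 → φ=17


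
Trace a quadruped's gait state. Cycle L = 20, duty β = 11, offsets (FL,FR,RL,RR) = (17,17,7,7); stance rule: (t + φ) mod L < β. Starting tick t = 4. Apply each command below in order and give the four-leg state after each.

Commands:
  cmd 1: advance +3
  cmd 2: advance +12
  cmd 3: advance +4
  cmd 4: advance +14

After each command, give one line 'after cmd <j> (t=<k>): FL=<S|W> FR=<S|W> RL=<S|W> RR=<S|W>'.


after cmd 1 (t=7): FL=S FR=S RL=W RR=W
after cmd 2 (t=19): FL=W FR=W RL=S RR=S
after cmd 3 (t=23): FL=S FR=S RL=S RR=S
after cmd 4 (t=37): FL=W FR=W RL=S RR=S

start t=4: FL=S FR=S RL=W RR=W
cmd 1: advance +3 → t=7, phase=(4,4,14,14) → FL=S FR=S RL=W RR=W
cmd 2: advance +12 → t=19, phase=(16,16,6,6) → FL=W FR=W RL=S RR=S
cmd 3: advance +4 → t=23, phase=(0,0,10,10) → FL=S FR=S RL=S RR=S
cmd 4: advance +14 → t=37, phase=(14,14,4,4) → FL=W FR=W RL=S RR=S


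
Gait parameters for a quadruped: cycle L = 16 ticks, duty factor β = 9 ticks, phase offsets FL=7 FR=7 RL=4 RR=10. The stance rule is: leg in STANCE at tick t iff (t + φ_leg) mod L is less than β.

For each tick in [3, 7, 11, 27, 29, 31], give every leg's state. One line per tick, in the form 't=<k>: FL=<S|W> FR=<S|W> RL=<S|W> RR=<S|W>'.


t=3: phase=(10,10,7,13) vs β=9 → FL=W FR=W RL=S RR=W
t=7: phase=(14,14,11,1) vs β=9 → FL=W FR=W RL=W RR=S
t=11: phase=(2,2,15,5) vs β=9 → FL=S FR=S RL=W RR=S
t=27: phase=(2,2,15,5) vs β=9 → FL=S FR=S RL=W RR=S
t=29: phase=(4,4,1,7) vs β=9 → FL=S FR=S RL=S RR=S
t=31: phase=(6,6,3,9) vs β=9 → FL=S FR=S RL=S RR=W

t=3: FL=W FR=W RL=S RR=W
t=7: FL=W FR=W RL=W RR=S
t=11: FL=S FR=S RL=W RR=S
t=27: FL=S FR=S RL=W RR=S
t=29: FL=S FR=S RL=S RR=S
t=31: FL=S FR=S RL=S RR=W


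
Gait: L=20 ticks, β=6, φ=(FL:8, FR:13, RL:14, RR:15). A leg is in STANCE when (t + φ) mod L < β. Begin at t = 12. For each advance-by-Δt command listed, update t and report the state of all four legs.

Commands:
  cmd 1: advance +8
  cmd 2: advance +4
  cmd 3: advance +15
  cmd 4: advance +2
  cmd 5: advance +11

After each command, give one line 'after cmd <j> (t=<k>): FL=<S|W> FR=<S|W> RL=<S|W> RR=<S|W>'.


after cmd 1 (t=20): FL=W FR=W RL=W RR=W
after cmd 2 (t=24): FL=W FR=W RL=W RR=W
after cmd 3 (t=39): FL=W FR=W RL=W RR=W
after cmd 4 (t=41): FL=W FR=W RL=W RR=W
after cmd 5 (t=52): FL=S FR=S RL=W RR=W

start t=12: FL=S FR=S RL=W RR=W
cmd 1: advance +8 → t=20, phase=(8,13,14,15) → FL=W FR=W RL=W RR=W
cmd 2: advance +4 → t=24, phase=(12,17,18,19) → FL=W FR=W RL=W RR=W
cmd 3: advance +15 → t=39, phase=(7,12,13,14) → FL=W FR=W RL=W RR=W
cmd 4: advance +2 → t=41, phase=(9,14,15,16) → FL=W FR=W RL=W RR=W
cmd 5: advance +11 → t=52, phase=(0,5,6,7) → FL=S FR=S RL=W RR=W


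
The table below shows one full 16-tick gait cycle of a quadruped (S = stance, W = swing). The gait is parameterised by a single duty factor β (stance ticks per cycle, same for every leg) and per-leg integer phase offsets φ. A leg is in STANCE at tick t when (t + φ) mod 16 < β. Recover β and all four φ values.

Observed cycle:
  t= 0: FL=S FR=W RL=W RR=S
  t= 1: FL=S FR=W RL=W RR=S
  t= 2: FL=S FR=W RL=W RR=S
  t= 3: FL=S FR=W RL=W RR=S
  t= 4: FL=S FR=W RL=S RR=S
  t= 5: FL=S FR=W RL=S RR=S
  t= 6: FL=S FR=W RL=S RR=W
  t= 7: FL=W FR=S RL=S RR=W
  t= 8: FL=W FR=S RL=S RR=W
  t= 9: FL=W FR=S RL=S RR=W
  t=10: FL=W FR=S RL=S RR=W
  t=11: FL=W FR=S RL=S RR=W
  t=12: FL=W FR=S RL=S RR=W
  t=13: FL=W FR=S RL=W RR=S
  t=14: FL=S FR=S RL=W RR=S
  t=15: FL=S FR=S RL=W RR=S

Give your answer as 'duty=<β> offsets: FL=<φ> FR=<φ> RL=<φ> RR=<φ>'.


duty β = stance ticks per leg = 9
FL: stance ticks = 9; W→S at t=14 → φ=2
FR: stance ticks = 9; W→S at t=7 → φ=9
RL: stance ticks = 9; W→S at t=4 → φ=12
RR: stance ticks = 9; W→S at t=13 → φ=3

duty=9 offsets: FL=2 FR=9 RL=12 RR=3


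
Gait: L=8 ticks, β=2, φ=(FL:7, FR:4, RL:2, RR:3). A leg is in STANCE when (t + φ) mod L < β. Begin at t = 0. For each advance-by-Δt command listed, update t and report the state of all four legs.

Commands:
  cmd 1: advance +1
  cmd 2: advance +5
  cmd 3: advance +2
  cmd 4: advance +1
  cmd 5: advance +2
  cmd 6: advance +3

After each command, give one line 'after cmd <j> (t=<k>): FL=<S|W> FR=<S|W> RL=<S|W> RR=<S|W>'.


after cmd 1 (t=1): FL=S FR=W RL=W RR=W
after cmd 2 (t=6): FL=W FR=W RL=S RR=S
after cmd 3 (t=8): FL=W FR=W RL=W RR=W
after cmd 4 (t=9): FL=S FR=W RL=W RR=W
after cmd 5 (t=11): FL=W FR=W RL=W RR=W
after cmd 6 (t=14): FL=W FR=W RL=S RR=S

start t=0: FL=W FR=W RL=W RR=W
cmd 1: advance +1 → t=1, phase=(0,5,3,4) → FL=S FR=W RL=W RR=W
cmd 2: advance +5 → t=6, phase=(5,2,0,1) → FL=W FR=W RL=S RR=S
cmd 3: advance +2 → t=8, phase=(7,4,2,3) → FL=W FR=W RL=W RR=W
cmd 4: advance +1 → t=9, phase=(0,5,3,4) → FL=S FR=W RL=W RR=W
cmd 5: advance +2 → t=11, phase=(2,7,5,6) → FL=W FR=W RL=W RR=W
cmd 6: advance +3 → t=14, phase=(5,2,0,1) → FL=W FR=W RL=S RR=S


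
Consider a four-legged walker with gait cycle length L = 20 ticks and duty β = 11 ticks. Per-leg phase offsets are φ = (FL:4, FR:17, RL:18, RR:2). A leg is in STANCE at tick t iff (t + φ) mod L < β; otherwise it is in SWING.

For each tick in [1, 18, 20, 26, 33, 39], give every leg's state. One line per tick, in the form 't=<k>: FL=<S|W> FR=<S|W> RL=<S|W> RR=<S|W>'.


t=1: phase=(5,18,19,3) vs β=11 → FL=S FR=W RL=W RR=S
t=18: phase=(2,15,16,0) vs β=11 → FL=S FR=W RL=W RR=S
t=20: phase=(4,17,18,2) vs β=11 → FL=S FR=W RL=W RR=S
t=26: phase=(10,3,4,8) vs β=11 → FL=S FR=S RL=S RR=S
t=33: phase=(17,10,11,15) vs β=11 → FL=W FR=S RL=W RR=W
t=39: phase=(3,16,17,1) vs β=11 → FL=S FR=W RL=W RR=S

t=1: FL=S FR=W RL=W RR=S
t=18: FL=S FR=W RL=W RR=S
t=20: FL=S FR=W RL=W RR=S
t=26: FL=S FR=S RL=S RR=S
t=33: FL=W FR=S RL=W RR=W
t=39: FL=S FR=W RL=W RR=S


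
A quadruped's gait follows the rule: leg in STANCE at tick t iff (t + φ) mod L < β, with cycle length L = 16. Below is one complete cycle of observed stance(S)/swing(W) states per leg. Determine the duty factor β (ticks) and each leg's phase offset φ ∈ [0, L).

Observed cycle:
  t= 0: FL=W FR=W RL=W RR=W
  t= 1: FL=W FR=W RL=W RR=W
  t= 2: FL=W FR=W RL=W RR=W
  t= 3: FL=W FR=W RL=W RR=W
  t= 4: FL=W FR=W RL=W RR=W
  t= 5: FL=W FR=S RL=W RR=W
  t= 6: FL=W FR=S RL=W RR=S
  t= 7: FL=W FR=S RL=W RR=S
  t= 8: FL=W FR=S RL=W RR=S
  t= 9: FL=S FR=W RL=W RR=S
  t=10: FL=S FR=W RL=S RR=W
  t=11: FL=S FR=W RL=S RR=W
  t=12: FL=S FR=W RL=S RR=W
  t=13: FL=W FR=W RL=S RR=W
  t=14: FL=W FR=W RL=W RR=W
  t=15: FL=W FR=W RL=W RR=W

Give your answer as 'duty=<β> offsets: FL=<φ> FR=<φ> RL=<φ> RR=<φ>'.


duty β = stance ticks per leg = 4
FL: stance ticks = 4; W→S at t=9 → φ=7
FR: stance ticks = 4; W→S at t=5 → φ=11
RL: stance ticks = 4; W→S at t=10 → φ=6
RR: stance ticks = 4; W→S at t=6 → φ=10

duty=4 offsets: FL=7 FR=11 RL=6 RR=10


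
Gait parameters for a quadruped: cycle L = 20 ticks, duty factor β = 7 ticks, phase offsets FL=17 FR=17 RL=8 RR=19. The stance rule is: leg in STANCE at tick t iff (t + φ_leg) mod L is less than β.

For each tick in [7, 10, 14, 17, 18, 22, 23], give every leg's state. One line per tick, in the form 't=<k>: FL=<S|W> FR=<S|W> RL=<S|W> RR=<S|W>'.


t=7: FL=S FR=S RL=W RR=S
t=10: FL=W FR=W RL=W RR=W
t=14: FL=W FR=W RL=S RR=W
t=17: FL=W FR=W RL=S RR=W
t=18: FL=W FR=W RL=S RR=W
t=22: FL=W FR=W RL=W RR=S
t=23: FL=S FR=S RL=W RR=S

t=7: phase=(4,4,15,6) vs β=7 → FL=S FR=S RL=W RR=S
t=10: phase=(7,7,18,9) vs β=7 → FL=W FR=W RL=W RR=W
t=14: phase=(11,11,2,13) vs β=7 → FL=W FR=W RL=S RR=W
t=17: phase=(14,14,5,16) vs β=7 → FL=W FR=W RL=S RR=W
t=18: phase=(15,15,6,17) vs β=7 → FL=W FR=W RL=S RR=W
t=22: phase=(19,19,10,1) vs β=7 → FL=W FR=W RL=W RR=S
t=23: phase=(0,0,11,2) vs β=7 → FL=S FR=S RL=W RR=S


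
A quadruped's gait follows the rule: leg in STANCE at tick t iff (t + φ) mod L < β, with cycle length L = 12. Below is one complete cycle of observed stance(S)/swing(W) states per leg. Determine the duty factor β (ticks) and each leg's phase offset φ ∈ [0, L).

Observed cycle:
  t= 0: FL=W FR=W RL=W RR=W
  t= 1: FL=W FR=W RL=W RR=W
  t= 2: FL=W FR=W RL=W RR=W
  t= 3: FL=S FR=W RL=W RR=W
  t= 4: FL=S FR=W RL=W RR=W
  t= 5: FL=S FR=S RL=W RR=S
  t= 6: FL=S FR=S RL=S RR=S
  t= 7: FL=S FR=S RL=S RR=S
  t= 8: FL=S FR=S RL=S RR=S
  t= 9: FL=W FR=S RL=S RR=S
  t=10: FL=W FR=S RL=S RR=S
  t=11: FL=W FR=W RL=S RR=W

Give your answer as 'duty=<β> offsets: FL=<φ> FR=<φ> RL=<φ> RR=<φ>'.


duty=6 offsets: FL=9 FR=7 RL=6 RR=7

duty β = stance ticks per leg = 6
FL: stance ticks = 6; W→S at t=3 → φ=9
FR: stance ticks = 6; W→S at t=5 → φ=7
RL: stance ticks = 6; W→S at t=6 → φ=6
RR: stance ticks = 6; W→S at t=5 → φ=7


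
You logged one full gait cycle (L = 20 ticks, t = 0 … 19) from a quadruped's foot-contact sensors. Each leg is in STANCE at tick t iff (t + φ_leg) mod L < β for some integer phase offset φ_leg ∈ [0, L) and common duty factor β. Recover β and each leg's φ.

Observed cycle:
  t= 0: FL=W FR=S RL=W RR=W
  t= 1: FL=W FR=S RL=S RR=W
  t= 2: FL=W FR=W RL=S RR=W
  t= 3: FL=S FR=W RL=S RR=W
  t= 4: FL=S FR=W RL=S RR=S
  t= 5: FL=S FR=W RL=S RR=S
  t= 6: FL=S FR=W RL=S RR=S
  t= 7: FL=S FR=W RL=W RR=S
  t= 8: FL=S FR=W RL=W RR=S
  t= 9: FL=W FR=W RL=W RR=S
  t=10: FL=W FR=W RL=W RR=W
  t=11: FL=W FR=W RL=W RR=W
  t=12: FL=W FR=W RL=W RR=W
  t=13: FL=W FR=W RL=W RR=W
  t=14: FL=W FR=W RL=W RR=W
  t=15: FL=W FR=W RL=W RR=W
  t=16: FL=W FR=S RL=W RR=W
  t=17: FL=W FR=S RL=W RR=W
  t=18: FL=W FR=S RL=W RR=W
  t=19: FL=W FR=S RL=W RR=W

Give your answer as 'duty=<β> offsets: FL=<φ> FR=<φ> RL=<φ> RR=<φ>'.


duty=6 offsets: FL=17 FR=4 RL=19 RR=16

duty β = stance ticks per leg = 6
FL: stance ticks = 6; W→S at t=3 → φ=17
FR: stance ticks = 6; W→S at t=16 → φ=4
RL: stance ticks = 6; W→S at t=1 → φ=19
RR: stance ticks = 6; W→S at t=4 → φ=16


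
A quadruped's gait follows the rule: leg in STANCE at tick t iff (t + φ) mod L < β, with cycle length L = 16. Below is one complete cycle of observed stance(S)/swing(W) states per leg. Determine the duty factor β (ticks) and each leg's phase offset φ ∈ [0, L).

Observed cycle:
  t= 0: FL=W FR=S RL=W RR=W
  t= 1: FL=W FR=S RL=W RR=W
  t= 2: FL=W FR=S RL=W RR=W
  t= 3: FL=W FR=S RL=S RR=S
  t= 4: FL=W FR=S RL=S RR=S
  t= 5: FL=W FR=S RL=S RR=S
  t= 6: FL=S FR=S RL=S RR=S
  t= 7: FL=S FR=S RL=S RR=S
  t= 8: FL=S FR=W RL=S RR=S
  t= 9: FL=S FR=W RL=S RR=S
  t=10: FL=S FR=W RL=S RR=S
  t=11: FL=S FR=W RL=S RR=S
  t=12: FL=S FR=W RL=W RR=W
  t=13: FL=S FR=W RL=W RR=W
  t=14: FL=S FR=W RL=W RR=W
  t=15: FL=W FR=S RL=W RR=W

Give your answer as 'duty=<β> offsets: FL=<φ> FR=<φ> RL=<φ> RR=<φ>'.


duty=9 offsets: FL=10 FR=1 RL=13 RR=13

duty β = stance ticks per leg = 9
FL: stance ticks = 9; W→S at t=6 → φ=10
FR: stance ticks = 9; W→S at t=15 → φ=1
RL: stance ticks = 9; W→S at t=3 → φ=13
RR: stance ticks = 9; W→S at t=3 → φ=13


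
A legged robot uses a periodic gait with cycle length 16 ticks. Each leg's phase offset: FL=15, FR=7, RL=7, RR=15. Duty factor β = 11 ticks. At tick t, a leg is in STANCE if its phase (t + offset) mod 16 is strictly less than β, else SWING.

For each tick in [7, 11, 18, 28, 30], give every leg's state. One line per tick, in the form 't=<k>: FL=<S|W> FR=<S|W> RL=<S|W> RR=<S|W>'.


t=7: phase=(6,14,14,6) vs β=11 → FL=S FR=W RL=W RR=S
t=11: phase=(10,2,2,10) vs β=11 → FL=S FR=S RL=S RR=S
t=18: phase=(1,9,9,1) vs β=11 → FL=S FR=S RL=S RR=S
t=28: phase=(11,3,3,11) vs β=11 → FL=W FR=S RL=S RR=W
t=30: phase=(13,5,5,13) vs β=11 → FL=W FR=S RL=S RR=W

t=7: FL=S FR=W RL=W RR=S
t=11: FL=S FR=S RL=S RR=S
t=18: FL=S FR=S RL=S RR=S
t=28: FL=W FR=S RL=S RR=W
t=30: FL=W FR=S RL=S RR=W


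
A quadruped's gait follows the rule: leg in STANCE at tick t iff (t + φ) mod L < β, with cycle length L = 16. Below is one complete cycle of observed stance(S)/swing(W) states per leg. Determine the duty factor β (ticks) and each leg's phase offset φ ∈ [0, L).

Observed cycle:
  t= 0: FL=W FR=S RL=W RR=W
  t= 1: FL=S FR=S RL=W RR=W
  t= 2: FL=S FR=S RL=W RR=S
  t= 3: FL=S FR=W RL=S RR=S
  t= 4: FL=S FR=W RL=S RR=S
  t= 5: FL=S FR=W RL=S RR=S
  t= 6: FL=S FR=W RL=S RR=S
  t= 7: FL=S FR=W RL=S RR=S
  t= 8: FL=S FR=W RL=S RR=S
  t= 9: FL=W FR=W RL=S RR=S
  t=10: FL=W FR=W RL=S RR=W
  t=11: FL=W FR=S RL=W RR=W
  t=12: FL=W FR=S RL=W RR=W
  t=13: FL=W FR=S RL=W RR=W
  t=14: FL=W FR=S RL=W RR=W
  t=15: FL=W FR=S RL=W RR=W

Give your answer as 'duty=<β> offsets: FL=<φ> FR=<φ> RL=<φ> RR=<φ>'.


duty β = stance ticks per leg = 8
FL: stance ticks = 8; W→S at t=1 → φ=15
FR: stance ticks = 8; W→S at t=11 → φ=5
RL: stance ticks = 8; W→S at t=3 → φ=13
RR: stance ticks = 8; W→S at t=2 → φ=14

duty=8 offsets: FL=15 FR=5 RL=13 RR=14


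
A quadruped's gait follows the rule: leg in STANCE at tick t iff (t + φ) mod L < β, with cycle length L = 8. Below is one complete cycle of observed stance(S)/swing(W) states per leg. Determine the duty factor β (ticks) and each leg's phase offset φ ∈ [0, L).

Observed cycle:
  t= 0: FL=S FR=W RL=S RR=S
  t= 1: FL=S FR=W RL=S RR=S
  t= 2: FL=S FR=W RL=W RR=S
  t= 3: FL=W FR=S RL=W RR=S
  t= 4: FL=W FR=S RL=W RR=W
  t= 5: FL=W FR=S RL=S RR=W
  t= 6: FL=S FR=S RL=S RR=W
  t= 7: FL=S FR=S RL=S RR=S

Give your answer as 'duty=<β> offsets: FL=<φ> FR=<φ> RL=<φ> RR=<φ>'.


duty=5 offsets: FL=2 FR=5 RL=3 RR=1

duty β = stance ticks per leg = 5
FL: stance ticks = 5; W→S at t=6 → φ=2
FR: stance ticks = 5; W→S at t=3 → φ=5
RL: stance ticks = 5; W→S at t=5 → φ=3
RR: stance ticks = 5; W→S at t=7 → φ=1


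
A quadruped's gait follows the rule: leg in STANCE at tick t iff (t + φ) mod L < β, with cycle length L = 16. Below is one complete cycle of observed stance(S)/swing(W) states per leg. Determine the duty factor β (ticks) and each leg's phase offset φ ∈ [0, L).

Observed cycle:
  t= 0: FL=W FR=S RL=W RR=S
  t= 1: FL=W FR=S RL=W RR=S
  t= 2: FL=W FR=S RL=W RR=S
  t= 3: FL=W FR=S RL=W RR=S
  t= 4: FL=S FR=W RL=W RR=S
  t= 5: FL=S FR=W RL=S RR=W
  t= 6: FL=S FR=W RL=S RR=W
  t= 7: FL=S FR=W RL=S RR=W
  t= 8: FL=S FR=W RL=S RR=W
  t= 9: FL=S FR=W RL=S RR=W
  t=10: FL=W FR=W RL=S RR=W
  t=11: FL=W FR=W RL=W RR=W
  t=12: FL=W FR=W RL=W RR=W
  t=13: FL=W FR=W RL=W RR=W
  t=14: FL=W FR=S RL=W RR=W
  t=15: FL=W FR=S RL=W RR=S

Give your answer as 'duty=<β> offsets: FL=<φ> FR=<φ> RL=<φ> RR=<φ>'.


duty β = stance ticks per leg = 6
FL: stance ticks = 6; W→S at t=4 → φ=12
FR: stance ticks = 6; W→S at t=14 → φ=2
RL: stance ticks = 6; W→S at t=5 → φ=11
RR: stance ticks = 6; W→S at t=15 → φ=1

duty=6 offsets: FL=12 FR=2 RL=11 RR=1


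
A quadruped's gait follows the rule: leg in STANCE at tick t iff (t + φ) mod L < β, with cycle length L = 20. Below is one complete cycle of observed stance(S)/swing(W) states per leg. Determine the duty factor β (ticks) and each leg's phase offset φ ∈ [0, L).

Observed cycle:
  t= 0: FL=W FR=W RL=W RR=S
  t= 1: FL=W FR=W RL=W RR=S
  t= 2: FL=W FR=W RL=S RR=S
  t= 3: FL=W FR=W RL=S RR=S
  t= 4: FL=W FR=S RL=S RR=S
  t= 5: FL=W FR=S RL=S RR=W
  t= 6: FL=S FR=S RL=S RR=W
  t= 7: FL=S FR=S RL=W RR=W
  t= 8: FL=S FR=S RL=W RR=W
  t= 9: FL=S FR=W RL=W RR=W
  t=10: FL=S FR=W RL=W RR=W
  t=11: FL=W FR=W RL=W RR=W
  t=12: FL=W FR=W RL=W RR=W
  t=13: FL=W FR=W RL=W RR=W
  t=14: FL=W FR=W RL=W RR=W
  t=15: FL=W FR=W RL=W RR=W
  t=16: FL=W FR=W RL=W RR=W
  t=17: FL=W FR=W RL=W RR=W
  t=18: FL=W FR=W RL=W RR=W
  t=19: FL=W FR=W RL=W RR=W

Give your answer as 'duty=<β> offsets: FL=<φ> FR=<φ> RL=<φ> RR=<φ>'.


duty=5 offsets: FL=14 FR=16 RL=18 RR=0

duty β = stance ticks per leg = 5
FL: stance ticks = 5; W→S at t=6 → φ=14
FR: stance ticks = 5; W→S at t=4 → φ=16
RL: stance ticks = 5; W→S at t=2 → φ=18
RR: stance ticks = 5; W→S at t=0 → φ=0


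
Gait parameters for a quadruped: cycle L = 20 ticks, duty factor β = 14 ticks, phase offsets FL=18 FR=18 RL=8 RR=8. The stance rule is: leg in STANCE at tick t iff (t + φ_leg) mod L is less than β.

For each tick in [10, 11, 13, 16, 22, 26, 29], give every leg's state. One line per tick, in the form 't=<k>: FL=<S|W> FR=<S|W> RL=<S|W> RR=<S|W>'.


t=10: phase=(8,8,18,18) vs β=14 → FL=S FR=S RL=W RR=W
t=11: phase=(9,9,19,19) vs β=14 → FL=S FR=S RL=W RR=W
t=13: phase=(11,11,1,1) vs β=14 → FL=S FR=S RL=S RR=S
t=16: phase=(14,14,4,4) vs β=14 → FL=W FR=W RL=S RR=S
t=22: phase=(0,0,10,10) vs β=14 → FL=S FR=S RL=S RR=S
t=26: phase=(4,4,14,14) vs β=14 → FL=S FR=S RL=W RR=W
t=29: phase=(7,7,17,17) vs β=14 → FL=S FR=S RL=W RR=W

t=10: FL=S FR=S RL=W RR=W
t=11: FL=S FR=S RL=W RR=W
t=13: FL=S FR=S RL=S RR=S
t=16: FL=W FR=W RL=S RR=S
t=22: FL=S FR=S RL=S RR=S
t=26: FL=S FR=S RL=W RR=W
t=29: FL=S FR=S RL=W RR=W


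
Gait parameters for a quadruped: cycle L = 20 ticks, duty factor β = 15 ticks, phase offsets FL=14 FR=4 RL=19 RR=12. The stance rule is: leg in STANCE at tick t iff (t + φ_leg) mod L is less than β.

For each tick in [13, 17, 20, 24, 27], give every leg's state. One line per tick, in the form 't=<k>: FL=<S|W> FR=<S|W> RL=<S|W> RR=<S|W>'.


t=13: phase=(7,17,12,5) vs β=15 → FL=S FR=W RL=S RR=S
t=17: phase=(11,1,16,9) vs β=15 → FL=S FR=S RL=W RR=S
t=20: phase=(14,4,19,12) vs β=15 → FL=S FR=S RL=W RR=S
t=24: phase=(18,8,3,16) vs β=15 → FL=W FR=S RL=S RR=W
t=27: phase=(1,11,6,19) vs β=15 → FL=S FR=S RL=S RR=W

t=13: FL=S FR=W RL=S RR=S
t=17: FL=S FR=S RL=W RR=S
t=20: FL=S FR=S RL=W RR=S
t=24: FL=W FR=S RL=S RR=W
t=27: FL=S FR=S RL=S RR=W


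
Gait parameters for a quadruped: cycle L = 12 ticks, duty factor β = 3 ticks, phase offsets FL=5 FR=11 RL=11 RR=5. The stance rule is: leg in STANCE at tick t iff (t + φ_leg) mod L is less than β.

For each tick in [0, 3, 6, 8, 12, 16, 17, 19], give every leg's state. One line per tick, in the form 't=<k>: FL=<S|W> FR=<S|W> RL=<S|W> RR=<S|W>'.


t=0: FL=W FR=W RL=W RR=W
t=3: FL=W FR=S RL=S RR=W
t=6: FL=W FR=W RL=W RR=W
t=8: FL=S FR=W RL=W RR=S
t=12: FL=W FR=W RL=W RR=W
t=16: FL=W FR=W RL=W RR=W
t=17: FL=W FR=W RL=W RR=W
t=19: FL=S FR=W RL=W RR=S

t=0: phase=(5,11,11,5) vs β=3 → FL=W FR=W RL=W RR=W
t=3: phase=(8,2,2,8) vs β=3 → FL=W FR=S RL=S RR=W
t=6: phase=(11,5,5,11) vs β=3 → FL=W FR=W RL=W RR=W
t=8: phase=(1,7,7,1) vs β=3 → FL=S FR=W RL=W RR=S
t=12: phase=(5,11,11,5) vs β=3 → FL=W FR=W RL=W RR=W
t=16: phase=(9,3,3,9) vs β=3 → FL=W FR=W RL=W RR=W
t=17: phase=(10,4,4,10) vs β=3 → FL=W FR=W RL=W RR=W
t=19: phase=(0,6,6,0) vs β=3 → FL=S FR=W RL=W RR=S


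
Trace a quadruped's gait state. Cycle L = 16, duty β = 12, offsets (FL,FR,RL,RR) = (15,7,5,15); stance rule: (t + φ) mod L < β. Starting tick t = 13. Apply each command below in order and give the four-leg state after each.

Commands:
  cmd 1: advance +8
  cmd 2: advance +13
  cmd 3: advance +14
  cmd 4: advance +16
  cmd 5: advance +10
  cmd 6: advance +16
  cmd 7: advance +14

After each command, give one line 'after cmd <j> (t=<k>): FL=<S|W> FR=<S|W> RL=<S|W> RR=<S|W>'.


start t=13: FL=W FR=S RL=S RR=W
cmd 1: advance +8 → t=21, phase=(4,12,10,4) → FL=S FR=W RL=S RR=S
cmd 2: advance +13 → t=34, phase=(1,9,7,1) → FL=S FR=S RL=S RR=S
cmd 3: advance +14 → t=48, phase=(15,7,5,15) → FL=W FR=S RL=S RR=W
cmd 4: advance +16 → t=64, phase=(15,7,5,15) → FL=W FR=S RL=S RR=W
cmd 5: advance +10 → t=74, phase=(9,1,15,9) → FL=S FR=S RL=W RR=S
cmd 6: advance +16 → t=90, phase=(9,1,15,9) → FL=S FR=S RL=W RR=S
cmd 7: advance +14 → t=104, phase=(7,15,13,7) → FL=S FR=W RL=W RR=S

after cmd 1 (t=21): FL=S FR=W RL=S RR=S
after cmd 2 (t=34): FL=S FR=S RL=S RR=S
after cmd 3 (t=48): FL=W FR=S RL=S RR=W
after cmd 4 (t=64): FL=W FR=S RL=S RR=W
after cmd 5 (t=74): FL=S FR=S RL=W RR=S
after cmd 6 (t=90): FL=S FR=S RL=W RR=S
after cmd 7 (t=104): FL=S FR=W RL=W RR=S


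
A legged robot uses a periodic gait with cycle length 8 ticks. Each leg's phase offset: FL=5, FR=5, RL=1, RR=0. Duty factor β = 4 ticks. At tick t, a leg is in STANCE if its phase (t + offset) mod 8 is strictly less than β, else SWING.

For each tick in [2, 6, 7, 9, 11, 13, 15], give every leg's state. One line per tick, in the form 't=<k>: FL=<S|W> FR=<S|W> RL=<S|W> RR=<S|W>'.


t=2: FL=W FR=W RL=S RR=S
t=6: FL=S FR=S RL=W RR=W
t=7: FL=W FR=W RL=S RR=W
t=9: FL=W FR=W RL=S RR=S
t=11: FL=S FR=S RL=W RR=S
t=13: FL=S FR=S RL=W RR=W
t=15: FL=W FR=W RL=S RR=W

t=2: phase=(7,7,3,2) vs β=4 → FL=W FR=W RL=S RR=S
t=6: phase=(3,3,7,6) vs β=4 → FL=S FR=S RL=W RR=W
t=7: phase=(4,4,0,7) vs β=4 → FL=W FR=W RL=S RR=W
t=9: phase=(6,6,2,1) vs β=4 → FL=W FR=W RL=S RR=S
t=11: phase=(0,0,4,3) vs β=4 → FL=S FR=S RL=W RR=S
t=13: phase=(2,2,6,5) vs β=4 → FL=S FR=S RL=W RR=W
t=15: phase=(4,4,0,7) vs β=4 → FL=W FR=W RL=S RR=W


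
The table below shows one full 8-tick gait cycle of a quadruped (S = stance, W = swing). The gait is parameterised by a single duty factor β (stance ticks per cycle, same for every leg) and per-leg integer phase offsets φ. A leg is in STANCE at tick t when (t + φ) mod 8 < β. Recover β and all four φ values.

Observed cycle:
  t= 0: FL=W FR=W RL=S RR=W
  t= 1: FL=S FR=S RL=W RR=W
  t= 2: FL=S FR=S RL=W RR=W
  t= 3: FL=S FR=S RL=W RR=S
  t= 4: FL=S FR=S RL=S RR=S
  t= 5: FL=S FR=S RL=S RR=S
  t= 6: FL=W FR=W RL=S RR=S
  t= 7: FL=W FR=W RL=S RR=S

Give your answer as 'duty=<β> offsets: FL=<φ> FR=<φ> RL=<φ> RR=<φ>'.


duty β = stance ticks per leg = 5
FL: stance ticks = 5; W→S at t=1 → φ=7
FR: stance ticks = 5; W→S at t=1 → φ=7
RL: stance ticks = 5; W→S at t=4 → φ=4
RR: stance ticks = 5; W→S at t=3 → φ=5

duty=5 offsets: FL=7 FR=7 RL=4 RR=5


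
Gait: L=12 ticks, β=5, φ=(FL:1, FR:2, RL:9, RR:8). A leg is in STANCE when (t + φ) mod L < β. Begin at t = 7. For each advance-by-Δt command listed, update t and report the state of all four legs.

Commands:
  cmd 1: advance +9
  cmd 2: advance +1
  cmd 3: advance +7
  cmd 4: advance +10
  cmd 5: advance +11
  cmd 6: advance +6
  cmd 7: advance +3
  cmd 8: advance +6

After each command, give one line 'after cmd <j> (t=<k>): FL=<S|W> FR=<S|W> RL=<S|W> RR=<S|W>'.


after cmd 1 (t=16): FL=W FR=W RL=S RR=S
after cmd 2 (t=17): FL=W FR=W RL=S RR=S
after cmd 3 (t=24): FL=S FR=S RL=W RR=W
after cmd 4 (t=34): FL=W FR=S RL=W RR=W
after cmd 5 (t=45): FL=W FR=W RL=W RR=W
after cmd 6 (t=51): FL=S FR=W RL=S RR=W
after cmd 7 (t=54): FL=W FR=W RL=S RR=S
after cmd 8 (t=60): FL=S FR=S RL=W RR=W

start t=7: FL=W FR=W RL=S RR=S
cmd 1: advance +9 → t=16, phase=(5,6,1,0) → FL=W FR=W RL=S RR=S
cmd 2: advance +1 → t=17, phase=(6,7,2,1) → FL=W FR=W RL=S RR=S
cmd 3: advance +7 → t=24, phase=(1,2,9,8) → FL=S FR=S RL=W RR=W
cmd 4: advance +10 → t=34, phase=(11,0,7,6) → FL=W FR=S RL=W RR=W
cmd 5: advance +11 → t=45, phase=(10,11,6,5) → FL=W FR=W RL=W RR=W
cmd 6: advance +6 → t=51, phase=(4,5,0,11) → FL=S FR=W RL=S RR=W
cmd 7: advance +3 → t=54, phase=(7,8,3,2) → FL=W FR=W RL=S RR=S
cmd 8: advance +6 → t=60, phase=(1,2,9,8) → FL=S FR=S RL=W RR=W


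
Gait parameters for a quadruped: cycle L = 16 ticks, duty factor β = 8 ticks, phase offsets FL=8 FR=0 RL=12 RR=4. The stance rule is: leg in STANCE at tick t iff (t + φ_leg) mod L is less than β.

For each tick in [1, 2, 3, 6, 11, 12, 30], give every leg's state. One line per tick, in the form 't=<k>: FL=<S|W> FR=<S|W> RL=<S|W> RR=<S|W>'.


t=1: phase=(9,1,13,5) vs β=8 → FL=W FR=S RL=W RR=S
t=2: phase=(10,2,14,6) vs β=8 → FL=W FR=S RL=W RR=S
t=3: phase=(11,3,15,7) vs β=8 → FL=W FR=S RL=W RR=S
t=6: phase=(14,6,2,10) vs β=8 → FL=W FR=S RL=S RR=W
t=11: phase=(3,11,7,15) vs β=8 → FL=S FR=W RL=S RR=W
t=12: phase=(4,12,8,0) vs β=8 → FL=S FR=W RL=W RR=S
t=30: phase=(6,14,10,2) vs β=8 → FL=S FR=W RL=W RR=S

t=1: FL=W FR=S RL=W RR=S
t=2: FL=W FR=S RL=W RR=S
t=3: FL=W FR=S RL=W RR=S
t=6: FL=W FR=S RL=S RR=W
t=11: FL=S FR=W RL=S RR=W
t=12: FL=S FR=W RL=W RR=S
t=30: FL=S FR=W RL=W RR=S


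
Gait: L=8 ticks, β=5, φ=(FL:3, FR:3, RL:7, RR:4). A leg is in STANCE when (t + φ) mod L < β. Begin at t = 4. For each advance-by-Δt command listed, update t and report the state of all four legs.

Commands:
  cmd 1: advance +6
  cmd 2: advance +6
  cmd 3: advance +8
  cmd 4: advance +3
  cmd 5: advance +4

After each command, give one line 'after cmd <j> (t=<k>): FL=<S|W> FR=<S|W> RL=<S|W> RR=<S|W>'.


after cmd 1 (t=10): FL=W FR=W RL=S RR=W
after cmd 2 (t=16): FL=S FR=S RL=W RR=S
after cmd 3 (t=24): FL=S FR=S RL=W RR=S
after cmd 4 (t=27): FL=W FR=W RL=S RR=W
after cmd 5 (t=31): FL=S FR=S RL=W RR=S

start t=4: FL=W FR=W RL=S RR=S
cmd 1: advance +6 → t=10, phase=(5,5,1,6) → FL=W FR=W RL=S RR=W
cmd 2: advance +6 → t=16, phase=(3,3,7,4) → FL=S FR=S RL=W RR=S
cmd 3: advance +8 → t=24, phase=(3,3,7,4) → FL=S FR=S RL=W RR=S
cmd 4: advance +3 → t=27, phase=(6,6,2,7) → FL=W FR=W RL=S RR=W
cmd 5: advance +4 → t=31, phase=(2,2,6,3) → FL=S FR=S RL=W RR=S


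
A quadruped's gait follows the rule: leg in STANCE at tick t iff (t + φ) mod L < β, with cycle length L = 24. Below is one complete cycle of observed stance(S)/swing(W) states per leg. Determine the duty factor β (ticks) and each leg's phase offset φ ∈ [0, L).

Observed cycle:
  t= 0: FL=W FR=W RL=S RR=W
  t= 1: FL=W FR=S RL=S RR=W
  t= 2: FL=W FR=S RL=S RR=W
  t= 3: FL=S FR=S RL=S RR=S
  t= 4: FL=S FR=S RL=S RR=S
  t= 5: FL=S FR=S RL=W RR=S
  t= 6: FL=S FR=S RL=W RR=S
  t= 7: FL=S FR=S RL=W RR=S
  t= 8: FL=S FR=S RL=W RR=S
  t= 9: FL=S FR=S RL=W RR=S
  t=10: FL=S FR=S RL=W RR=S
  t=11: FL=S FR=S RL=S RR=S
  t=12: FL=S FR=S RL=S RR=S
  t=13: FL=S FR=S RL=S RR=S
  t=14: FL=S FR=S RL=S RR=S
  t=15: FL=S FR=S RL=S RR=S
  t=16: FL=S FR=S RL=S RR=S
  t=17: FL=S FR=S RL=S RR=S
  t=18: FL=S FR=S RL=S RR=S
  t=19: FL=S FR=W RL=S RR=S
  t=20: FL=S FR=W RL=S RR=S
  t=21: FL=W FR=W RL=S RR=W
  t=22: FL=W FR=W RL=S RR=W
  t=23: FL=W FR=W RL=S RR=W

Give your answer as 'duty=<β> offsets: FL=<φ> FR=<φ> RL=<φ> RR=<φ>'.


duty=18 offsets: FL=21 FR=23 RL=13 RR=21

duty β = stance ticks per leg = 18
FL: stance ticks = 18; W→S at t=3 → φ=21
FR: stance ticks = 18; W→S at t=1 → φ=23
RL: stance ticks = 18; W→S at t=11 → φ=13
RR: stance ticks = 18; W→S at t=3 → φ=21


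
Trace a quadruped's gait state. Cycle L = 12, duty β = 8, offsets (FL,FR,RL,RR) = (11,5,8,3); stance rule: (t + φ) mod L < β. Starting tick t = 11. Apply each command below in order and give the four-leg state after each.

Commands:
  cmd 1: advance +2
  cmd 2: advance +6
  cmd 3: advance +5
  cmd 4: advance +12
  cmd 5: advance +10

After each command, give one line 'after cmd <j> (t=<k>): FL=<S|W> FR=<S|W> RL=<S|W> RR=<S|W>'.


after cmd 1 (t=13): FL=S FR=S RL=W RR=S
after cmd 2 (t=19): FL=S FR=S RL=S RR=W
after cmd 3 (t=24): FL=W FR=S RL=W RR=S
after cmd 4 (t=36): FL=W FR=S RL=W RR=S
after cmd 5 (t=46): FL=W FR=S RL=S RR=S

start t=11: FL=W FR=S RL=S RR=S
cmd 1: advance +2 → t=13, phase=(0,6,9,4) → FL=S FR=S RL=W RR=S
cmd 2: advance +6 → t=19, phase=(6,0,3,10) → FL=S FR=S RL=S RR=W
cmd 3: advance +5 → t=24, phase=(11,5,8,3) → FL=W FR=S RL=W RR=S
cmd 4: advance +12 → t=36, phase=(11,5,8,3) → FL=W FR=S RL=W RR=S
cmd 5: advance +10 → t=46, phase=(9,3,6,1) → FL=W FR=S RL=S RR=S


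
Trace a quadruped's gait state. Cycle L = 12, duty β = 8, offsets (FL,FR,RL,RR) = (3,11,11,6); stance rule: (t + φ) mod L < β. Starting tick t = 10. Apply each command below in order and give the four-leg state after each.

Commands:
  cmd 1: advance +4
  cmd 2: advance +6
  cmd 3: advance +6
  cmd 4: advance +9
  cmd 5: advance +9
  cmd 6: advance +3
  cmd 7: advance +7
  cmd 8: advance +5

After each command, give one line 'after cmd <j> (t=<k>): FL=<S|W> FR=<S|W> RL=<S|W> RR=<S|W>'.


after cmd 1 (t=14): FL=S FR=S RL=S RR=W
after cmd 2 (t=20): FL=W FR=S RL=S RR=S
after cmd 3 (t=26): FL=S FR=S RL=S RR=W
after cmd 4 (t=35): FL=S FR=W RL=W RR=S
after cmd 5 (t=44): FL=W FR=S RL=S RR=S
after cmd 6 (t=47): FL=S FR=W RL=W RR=S
after cmd 7 (t=54): FL=W FR=S RL=S RR=S
after cmd 8 (t=59): FL=S FR=W RL=W RR=S

start t=10: FL=S FR=W RL=W RR=S
cmd 1: advance +4 → t=14, phase=(5,1,1,8) → FL=S FR=S RL=S RR=W
cmd 2: advance +6 → t=20, phase=(11,7,7,2) → FL=W FR=S RL=S RR=S
cmd 3: advance +6 → t=26, phase=(5,1,1,8) → FL=S FR=S RL=S RR=W
cmd 4: advance +9 → t=35, phase=(2,10,10,5) → FL=S FR=W RL=W RR=S
cmd 5: advance +9 → t=44, phase=(11,7,7,2) → FL=W FR=S RL=S RR=S
cmd 6: advance +3 → t=47, phase=(2,10,10,5) → FL=S FR=W RL=W RR=S
cmd 7: advance +7 → t=54, phase=(9,5,5,0) → FL=W FR=S RL=S RR=S
cmd 8: advance +5 → t=59, phase=(2,10,10,5) → FL=S FR=W RL=W RR=S


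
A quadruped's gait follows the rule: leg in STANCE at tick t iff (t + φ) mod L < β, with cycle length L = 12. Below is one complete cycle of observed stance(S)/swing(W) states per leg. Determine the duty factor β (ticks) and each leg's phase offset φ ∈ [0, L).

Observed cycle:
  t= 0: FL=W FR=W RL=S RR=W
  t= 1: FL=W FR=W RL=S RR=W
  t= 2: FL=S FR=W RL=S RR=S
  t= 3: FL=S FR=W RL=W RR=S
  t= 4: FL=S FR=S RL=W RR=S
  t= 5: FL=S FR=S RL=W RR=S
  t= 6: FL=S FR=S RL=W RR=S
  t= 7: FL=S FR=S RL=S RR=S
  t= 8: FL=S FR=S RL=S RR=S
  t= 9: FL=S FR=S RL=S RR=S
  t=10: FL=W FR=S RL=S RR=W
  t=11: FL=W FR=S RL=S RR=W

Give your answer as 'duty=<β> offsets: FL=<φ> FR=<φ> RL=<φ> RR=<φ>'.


duty β = stance ticks per leg = 8
FL: stance ticks = 8; W→S at t=2 → φ=10
FR: stance ticks = 8; W→S at t=4 → φ=8
RL: stance ticks = 8; W→S at t=7 → φ=5
RR: stance ticks = 8; W→S at t=2 → φ=10

duty=8 offsets: FL=10 FR=8 RL=5 RR=10


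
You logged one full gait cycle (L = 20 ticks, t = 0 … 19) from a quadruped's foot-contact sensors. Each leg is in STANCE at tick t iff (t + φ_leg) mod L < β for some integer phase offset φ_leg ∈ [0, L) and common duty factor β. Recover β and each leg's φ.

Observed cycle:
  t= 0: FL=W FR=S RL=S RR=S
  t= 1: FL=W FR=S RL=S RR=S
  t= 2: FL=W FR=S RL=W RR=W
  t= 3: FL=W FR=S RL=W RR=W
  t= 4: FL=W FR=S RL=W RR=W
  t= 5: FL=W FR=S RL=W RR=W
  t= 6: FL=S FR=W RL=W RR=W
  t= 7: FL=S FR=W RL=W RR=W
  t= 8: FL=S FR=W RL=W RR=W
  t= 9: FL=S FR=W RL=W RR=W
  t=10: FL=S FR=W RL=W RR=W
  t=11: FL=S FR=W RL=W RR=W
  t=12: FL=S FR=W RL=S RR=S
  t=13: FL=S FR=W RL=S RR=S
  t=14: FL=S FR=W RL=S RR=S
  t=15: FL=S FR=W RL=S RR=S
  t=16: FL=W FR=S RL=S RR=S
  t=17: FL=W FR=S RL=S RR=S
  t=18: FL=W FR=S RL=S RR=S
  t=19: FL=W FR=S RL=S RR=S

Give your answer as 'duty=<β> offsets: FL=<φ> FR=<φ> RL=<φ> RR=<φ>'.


duty=10 offsets: FL=14 FR=4 RL=8 RR=8

duty β = stance ticks per leg = 10
FL: stance ticks = 10; W→S at t=6 → φ=14
FR: stance ticks = 10; W→S at t=16 → φ=4
RL: stance ticks = 10; W→S at t=12 → φ=8
RR: stance ticks = 10; W→S at t=12 → φ=8


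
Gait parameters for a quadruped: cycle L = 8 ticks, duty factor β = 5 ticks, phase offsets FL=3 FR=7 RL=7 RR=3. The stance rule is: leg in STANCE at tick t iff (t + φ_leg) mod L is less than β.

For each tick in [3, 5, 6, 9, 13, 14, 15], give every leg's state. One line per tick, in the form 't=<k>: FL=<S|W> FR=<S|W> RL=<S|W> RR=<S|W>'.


t=3: FL=W FR=S RL=S RR=W
t=5: FL=S FR=S RL=S RR=S
t=6: FL=S FR=W RL=W RR=S
t=9: FL=S FR=S RL=S RR=S
t=13: FL=S FR=S RL=S RR=S
t=14: FL=S FR=W RL=W RR=S
t=15: FL=S FR=W RL=W RR=S

t=3: phase=(6,2,2,6) vs β=5 → FL=W FR=S RL=S RR=W
t=5: phase=(0,4,4,0) vs β=5 → FL=S FR=S RL=S RR=S
t=6: phase=(1,5,5,1) vs β=5 → FL=S FR=W RL=W RR=S
t=9: phase=(4,0,0,4) vs β=5 → FL=S FR=S RL=S RR=S
t=13: phase=(0,4,4,0) vs β=5 → FL=S FR=S RL=S RR=S
t=14: phase=(1,5,5,1) vs β=5 → FL=S FR=W RL=W RR=S
t=15: phase=(2,6,6,2) vs β=5 → FL=S FR=W RL=W RR=S
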